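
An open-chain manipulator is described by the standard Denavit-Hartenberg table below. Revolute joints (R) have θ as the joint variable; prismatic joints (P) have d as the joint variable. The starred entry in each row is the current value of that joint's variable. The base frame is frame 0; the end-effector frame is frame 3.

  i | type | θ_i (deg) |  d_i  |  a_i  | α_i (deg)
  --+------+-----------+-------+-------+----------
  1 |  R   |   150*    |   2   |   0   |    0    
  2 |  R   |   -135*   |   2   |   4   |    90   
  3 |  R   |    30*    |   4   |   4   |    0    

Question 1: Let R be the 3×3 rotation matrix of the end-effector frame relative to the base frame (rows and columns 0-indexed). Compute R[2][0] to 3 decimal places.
0.500

End-effector x-axis (col 0 of R) = (0.8365,0.2241,0.5000)
R[2][0] = 0.5000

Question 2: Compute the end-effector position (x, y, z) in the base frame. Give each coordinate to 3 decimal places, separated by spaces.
after link 1: o_1 = (0.0000, 0.0000, 2.0000)
after link 2: o_2 = (3.8637, 1.0353, 4.0000)
after link 3: o_3 = (8.2450, -1.9319, 6.0000)

8.245 -1.932 6.000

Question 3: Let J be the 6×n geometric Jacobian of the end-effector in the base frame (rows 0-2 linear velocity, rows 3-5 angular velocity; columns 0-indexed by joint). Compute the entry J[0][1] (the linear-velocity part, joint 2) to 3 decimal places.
1.932

axis z_1 = (0.0000,0.0000,1.0000); lever o_n−o_1 = (8.2450,-1.9319,4.0000)
cross product → J_v[:, 1] = (1.9319,8.2450,-0.0000)
J_ω[:, 1] = z_1
entry J[0][1] = 1.9319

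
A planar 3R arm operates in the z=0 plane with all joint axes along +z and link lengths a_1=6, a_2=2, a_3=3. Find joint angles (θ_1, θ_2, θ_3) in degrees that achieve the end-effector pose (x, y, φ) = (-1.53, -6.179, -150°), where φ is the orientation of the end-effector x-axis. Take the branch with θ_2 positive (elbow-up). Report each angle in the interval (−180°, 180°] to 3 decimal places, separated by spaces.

wrist centre = target − a_3·(cos φ, sin φ) = (1.0681, -4.6790)
cos θ_2 = (23.0338−6²−2²)/(2·6·2) = -0.7069; θ_2 = 134.9852° (elbow-up)
β = atan2(-4.6790,1.0681) = -77.1414°; ψ = atan2(1.4146,4.5862) = 17.1422°
θ_1 = β − ψ = -94.2836°
θ_3 = φ − θ_1 − θ_2 = 169.2984° (wrapped to (-180°,180°])

-94.284 134.985 169.298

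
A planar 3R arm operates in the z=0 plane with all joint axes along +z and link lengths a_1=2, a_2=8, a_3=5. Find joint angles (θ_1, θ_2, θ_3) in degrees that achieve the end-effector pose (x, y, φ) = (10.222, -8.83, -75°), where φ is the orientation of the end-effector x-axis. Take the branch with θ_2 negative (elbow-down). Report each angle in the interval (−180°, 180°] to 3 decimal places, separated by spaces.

0.004 -30.008 -44.996

wrist centre = target − a_3·(cos φ, sin φ) = (8.9279, -4.0004)
cos θ_2 = (95.7105−2²−8²)/(2·2·8) = 0.8660; θ_2 = -30.0085° (elbow-down)
β = atan2(-4.0004,8.9279) = -24.1360°; ψ = atan2(-4.0010,8.9276) = -24.1401°
θ_1 = β − ψ = 0.0042°
θ_3 = φ − θ_1 − θ_2 = -44.9957° (wrapped to (-180°,180°])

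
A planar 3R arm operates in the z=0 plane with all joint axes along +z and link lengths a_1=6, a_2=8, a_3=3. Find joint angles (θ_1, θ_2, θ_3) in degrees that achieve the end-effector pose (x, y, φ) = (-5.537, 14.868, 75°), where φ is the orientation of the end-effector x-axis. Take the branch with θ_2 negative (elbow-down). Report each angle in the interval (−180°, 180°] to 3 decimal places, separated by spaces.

wrist centre = target − a_3·(cos φ, sin φ) = (-6.3135, 11.9702)
cos θ_2 = (183.1460−6²−8²)/(2·6·8) = 0.8661; θ_2 = -29.9910° (elbow-down)
β = atan2(11.9702,-6.3135) = 117.8085°; ψ = atan2(-3.9989,12.9288) = -17.1869°
θ_1 = β − ψ = 134.9955°
θ_3 = φ − θ_1 − θ_2 = -30.0045° (wrapped to (-180°,180°])

134.995 -29.991 -30.004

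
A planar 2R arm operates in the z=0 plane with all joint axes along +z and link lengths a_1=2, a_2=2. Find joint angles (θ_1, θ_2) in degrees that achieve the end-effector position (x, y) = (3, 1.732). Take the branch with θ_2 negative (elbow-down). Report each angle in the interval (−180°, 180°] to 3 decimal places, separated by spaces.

60.000 -60.001

cos θ_2 = (11.9998−2²−2²)/(2·2·2) = 0.5000; θ_2 = -60.0015° (elbow-down)
β = atan2(1.7320,3.0000) = 29.9993°; ψ = atan2(-1.7321,3.0000) = -30.0007°
θ_1 = β − ψ = 60.0000°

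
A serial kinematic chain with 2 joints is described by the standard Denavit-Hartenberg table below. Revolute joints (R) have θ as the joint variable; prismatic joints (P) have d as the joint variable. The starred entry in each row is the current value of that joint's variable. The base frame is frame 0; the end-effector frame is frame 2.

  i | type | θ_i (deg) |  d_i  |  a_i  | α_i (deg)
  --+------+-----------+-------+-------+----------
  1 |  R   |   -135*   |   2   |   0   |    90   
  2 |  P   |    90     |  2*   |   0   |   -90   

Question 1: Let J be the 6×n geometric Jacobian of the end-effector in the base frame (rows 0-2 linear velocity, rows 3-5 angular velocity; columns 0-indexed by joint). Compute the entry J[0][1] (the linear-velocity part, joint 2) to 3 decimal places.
-0.707

prismatic axis z_1 = (-0.7071,0.7071,0.0000)
J_v[:, 1] = z_1; J_ω[:, 1] = (0,0,0)
entry J[0][1] = -0.7071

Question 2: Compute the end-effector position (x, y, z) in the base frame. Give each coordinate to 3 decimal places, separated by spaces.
-1.414 1.414 2.000

after link 1: o_1 = (0.0000, 0.0000, 2.0000)
after link 2: o_2 = (-1.4142, 1.4142, 2.0000)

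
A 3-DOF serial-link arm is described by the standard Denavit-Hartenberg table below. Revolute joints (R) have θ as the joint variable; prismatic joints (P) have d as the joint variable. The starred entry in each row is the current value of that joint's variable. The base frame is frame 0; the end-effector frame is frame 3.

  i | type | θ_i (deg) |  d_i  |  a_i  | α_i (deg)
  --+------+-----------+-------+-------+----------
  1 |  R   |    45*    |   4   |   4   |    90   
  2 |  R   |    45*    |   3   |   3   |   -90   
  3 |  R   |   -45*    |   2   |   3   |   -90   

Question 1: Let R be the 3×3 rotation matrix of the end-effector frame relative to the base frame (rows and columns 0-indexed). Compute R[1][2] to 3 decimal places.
0.854

End-effector z-axis (col 2 of R) = (-0.1464,0.8536,0.5000)
R[1][2] = 0.8536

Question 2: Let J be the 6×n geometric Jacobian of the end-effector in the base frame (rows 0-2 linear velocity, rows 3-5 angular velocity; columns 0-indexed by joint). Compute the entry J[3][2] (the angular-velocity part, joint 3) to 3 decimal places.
axis z_2 = (-0.5000,-0.5000,0.7071); lever o_n−o_2 = (1.5607,-1.4393,2.9142)
cross product → J_v[:, 2] = (-0.4393,2.5607,1.5000)
J_ω[:, 2] = z_2
entry J[3][2] = -0.5000

-0.500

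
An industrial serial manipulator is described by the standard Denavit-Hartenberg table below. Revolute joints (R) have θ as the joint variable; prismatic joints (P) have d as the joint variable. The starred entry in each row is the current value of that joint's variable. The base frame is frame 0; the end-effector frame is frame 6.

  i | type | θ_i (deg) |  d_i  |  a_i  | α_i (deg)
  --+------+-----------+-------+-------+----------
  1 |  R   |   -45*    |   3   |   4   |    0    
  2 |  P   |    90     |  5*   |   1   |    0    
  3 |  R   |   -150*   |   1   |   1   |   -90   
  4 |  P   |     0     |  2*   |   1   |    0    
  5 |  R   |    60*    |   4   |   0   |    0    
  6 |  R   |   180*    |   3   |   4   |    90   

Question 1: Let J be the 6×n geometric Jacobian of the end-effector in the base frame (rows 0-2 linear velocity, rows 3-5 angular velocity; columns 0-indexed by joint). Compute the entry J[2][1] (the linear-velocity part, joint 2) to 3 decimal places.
1.000

prismatic axis z_1 = (0.0000,0.0000,1.0000)
J_v[:, 1] = z_1; J_ω[:, 1] = (0,0,0)
entry J[2][1] = 1.0000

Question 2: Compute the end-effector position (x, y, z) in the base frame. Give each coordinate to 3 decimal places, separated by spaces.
12.229 -4.451 12.464

after link 1: o_1 = (2.8284, -2.8284, 3.0000)
after link 2: o_2 = (3.5355, -2.1213, 8.0000)
after link 3: o_3 = (3.2767, -3.0872, 9.0000)
after link 4: o_4 = (4.9497, -4.5708, 9.0000)
after link 5: o_5 = (8.8135, -5.6061, 9.0000)
after link 6: o_6 = (12.2289, -4.4507, 12.4641)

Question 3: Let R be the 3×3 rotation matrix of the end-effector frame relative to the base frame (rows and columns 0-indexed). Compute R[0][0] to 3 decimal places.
0.129

End-effector x-axis (col 0 of R) = (0.1294,0.4830,0.8660)
R[0][0] = 0.1294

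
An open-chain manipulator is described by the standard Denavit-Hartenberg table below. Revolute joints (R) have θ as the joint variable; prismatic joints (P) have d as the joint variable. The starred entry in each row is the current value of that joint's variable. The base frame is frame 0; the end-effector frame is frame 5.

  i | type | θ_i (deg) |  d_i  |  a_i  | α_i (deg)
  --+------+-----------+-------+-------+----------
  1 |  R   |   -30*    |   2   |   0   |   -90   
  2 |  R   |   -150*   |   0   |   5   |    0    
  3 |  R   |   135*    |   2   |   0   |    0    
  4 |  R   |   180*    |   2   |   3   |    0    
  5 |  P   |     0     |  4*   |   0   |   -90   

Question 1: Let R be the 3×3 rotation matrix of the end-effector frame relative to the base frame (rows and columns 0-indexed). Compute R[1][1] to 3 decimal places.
-0.866

End-effector y-axis (col 1 of R) = (-0.5000,-0.8660,-0.0000)
R[1][1] = -0.8660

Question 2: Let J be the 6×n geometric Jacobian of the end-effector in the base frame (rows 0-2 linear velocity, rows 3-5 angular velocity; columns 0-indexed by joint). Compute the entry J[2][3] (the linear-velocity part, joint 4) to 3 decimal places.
axis z_3 = (0.5000,0.8660,0.0000); lever o_n−o_3 = (0.4905,6.6450,-0.7765)
cross product → J_v[:, 3] = (-0.6724,0.3882,2.8978)
J_ω[:, 3] = z_3
entry J[2][3] = 2.8978

2.898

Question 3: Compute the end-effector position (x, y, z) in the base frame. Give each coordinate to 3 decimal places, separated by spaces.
-2.260 10.542 3.724

after link 1: o_1 = (0.0000, 0.0000, 2.0000)
after link 2: o_2 = (-3.7500, 2.1651, 4.5000)
after link 3: o_3 = (-2.7500, 3.8971, 4.5000)
after link 4: o_4 = (-4.2595, 7.0781, 3.7235)
after link 5: o_5 = (-2.2595, 10.5422, 3.7235)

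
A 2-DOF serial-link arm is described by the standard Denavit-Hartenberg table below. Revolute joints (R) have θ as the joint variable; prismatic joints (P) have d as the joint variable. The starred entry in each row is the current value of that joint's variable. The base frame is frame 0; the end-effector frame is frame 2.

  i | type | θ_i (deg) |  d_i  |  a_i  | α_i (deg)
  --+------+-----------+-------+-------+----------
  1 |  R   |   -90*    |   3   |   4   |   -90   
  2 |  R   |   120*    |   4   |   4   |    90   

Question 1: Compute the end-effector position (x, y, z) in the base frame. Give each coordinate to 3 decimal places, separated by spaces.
4.000 -2.000 -0.464

after link 1: o_1 = (0.0000, -4.0000, 3.0000)
after link 2: o_2 = (4.0000, -2.0000, -0.4641)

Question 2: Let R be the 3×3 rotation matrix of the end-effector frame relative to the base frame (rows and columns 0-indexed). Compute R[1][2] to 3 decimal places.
End-effector z-axis (col 2 of R) = (0.0000,-0.8660,-0.5000)
R[1][2] = -0.8660

-0.866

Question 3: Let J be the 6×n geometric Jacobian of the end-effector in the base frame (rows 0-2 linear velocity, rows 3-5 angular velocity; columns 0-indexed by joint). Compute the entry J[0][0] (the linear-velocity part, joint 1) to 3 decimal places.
axis z_0 = ẑ; lever o_n−o_0 = (4.0000,-2.0000,-0.4641)
cross product → J_v[:, 0] = (2.0000,4.0000,-0.0000)
J_ω[:, 0] = z_0
entry J[0][0] = 2.0000

2.000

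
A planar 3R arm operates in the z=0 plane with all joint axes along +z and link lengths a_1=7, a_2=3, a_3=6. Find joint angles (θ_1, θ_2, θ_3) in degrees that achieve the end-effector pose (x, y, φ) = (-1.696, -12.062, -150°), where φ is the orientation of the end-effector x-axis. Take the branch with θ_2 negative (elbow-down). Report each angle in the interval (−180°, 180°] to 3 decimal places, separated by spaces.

wrist centre = target − a_3·(cos φ, sin φ) = (3.5002, -9.0620)
cos θ_2 = (94.3709−7²−3²)/(2·7·3) = 0.8660; θ_2 = -30.0059° (elbow-down)
β = atan2(-9.0620,3.5002) = -68.8812°; ψ = atan2(-1.5003,9.5979) = -8.8841°
θ_1 = β − ψ = -59.9971°
θ_3 = φ − θ_1 − θ_2 = -59.9970° (wrapped to (-180°,180°])

-59.997 -30.006 -59.997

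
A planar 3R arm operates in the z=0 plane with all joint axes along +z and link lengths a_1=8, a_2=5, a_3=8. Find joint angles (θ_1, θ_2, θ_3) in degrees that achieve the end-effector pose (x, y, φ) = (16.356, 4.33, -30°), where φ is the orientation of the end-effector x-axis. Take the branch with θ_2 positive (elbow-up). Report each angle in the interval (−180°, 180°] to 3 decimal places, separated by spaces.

wrist centre = target − a_3·(cos φ, sin φ) = (9.4278, 8.3300)
cos θ_2 = (158.2723−8²−5²)/(2·8·5) = 0.8659; θ_2 = 30.0140° (elbow-up)
β = atan2(8.3300,9.4278) = 41.4624°; ψ = atan2(2.5011,12.3295) = 11.4669°
θ_1 = β − ψ = 29.9955°
θ_3 = φ − θ_1 − θ_2 = -90.0095° (wrapped to (-180°,180°])

29.996 30.014 -90.010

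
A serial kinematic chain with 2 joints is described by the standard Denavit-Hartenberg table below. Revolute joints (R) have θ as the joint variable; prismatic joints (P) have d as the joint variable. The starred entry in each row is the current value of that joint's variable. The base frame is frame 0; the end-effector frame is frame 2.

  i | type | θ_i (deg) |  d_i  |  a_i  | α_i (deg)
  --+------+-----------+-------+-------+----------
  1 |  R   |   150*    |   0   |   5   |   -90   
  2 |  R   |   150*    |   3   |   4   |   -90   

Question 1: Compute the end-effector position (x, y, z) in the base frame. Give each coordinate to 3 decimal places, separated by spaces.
after link 1: o_1 = (-4.3301, 2.5000, 0.0000)
after link 2: o_2 = (-2.8301, -1.8301, -2.0000)

-2.830 -1.830 -2.000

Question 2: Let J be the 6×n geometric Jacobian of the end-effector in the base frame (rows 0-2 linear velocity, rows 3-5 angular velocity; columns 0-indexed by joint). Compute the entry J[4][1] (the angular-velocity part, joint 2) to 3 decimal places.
axis z_1 = (-0.5000,-0.8660,0.0000); lever o_n−o_1 = (1.5000,-4.3301,-2.0000)
cross product → J_v[:, 1] = (1.7321,-1.0000,3.4641)
J_ω[:, 1] = z_1
entry J[4][1] = -0.8660

-0.866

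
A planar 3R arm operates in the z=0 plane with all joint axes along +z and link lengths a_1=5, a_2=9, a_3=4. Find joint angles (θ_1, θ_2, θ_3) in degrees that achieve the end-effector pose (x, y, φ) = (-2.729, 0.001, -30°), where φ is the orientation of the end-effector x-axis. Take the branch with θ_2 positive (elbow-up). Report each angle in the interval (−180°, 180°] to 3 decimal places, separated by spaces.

59.995 135.002 135.003

wrist centre = target − a_3·(cos φ, sin φ) = (-6.1931, 2.0010)
cos θ_2 = (42.3585−5²−9²)/(2·5·9) = -0.7071; θ_2 = 135.0017° (elbow-up)
β = atan2(2.0010,-6.1931) = 162.0943°; ψ = atan2(6.3638,-1.3641) = 102.0989°
θ_1 = β − ψ = 59.9954°
θ_3 = φ − θ_1 − θ_2 = 135.0029° (wrapped to (-180°,180°])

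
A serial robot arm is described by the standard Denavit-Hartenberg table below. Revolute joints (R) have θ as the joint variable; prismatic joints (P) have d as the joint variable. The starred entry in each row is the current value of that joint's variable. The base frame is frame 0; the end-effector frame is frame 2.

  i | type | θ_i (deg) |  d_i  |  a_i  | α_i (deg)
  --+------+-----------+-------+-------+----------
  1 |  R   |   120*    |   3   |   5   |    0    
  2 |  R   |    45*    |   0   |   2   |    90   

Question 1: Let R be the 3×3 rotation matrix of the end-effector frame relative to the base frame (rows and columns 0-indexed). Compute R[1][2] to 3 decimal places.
0.966

End-effector z-axis (col 2 of R) = (0.2588,0.9659,0.0000)
R[1][2] = 0.9659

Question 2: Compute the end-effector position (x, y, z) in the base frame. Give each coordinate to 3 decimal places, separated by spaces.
-4.432 4.848 3.000

after link 1: o_1 = (-2.5000, 4.3301, 3.0000)
after link 2: o_2 = (-4.4319, 4.8478, 3.0000)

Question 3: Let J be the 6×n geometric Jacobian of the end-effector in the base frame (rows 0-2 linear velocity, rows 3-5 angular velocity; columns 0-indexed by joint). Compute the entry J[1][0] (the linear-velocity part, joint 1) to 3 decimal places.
-4.432

axis z_0 = ẑ; lever o_n−o_0 = (-4.4319,4.8478,3.0000)
cross product → J_v[:, 0] = (-4.8478,-4.4319,0.0000)
J_ω[:, 0] = z_0
entry J[1][0] = -4.4319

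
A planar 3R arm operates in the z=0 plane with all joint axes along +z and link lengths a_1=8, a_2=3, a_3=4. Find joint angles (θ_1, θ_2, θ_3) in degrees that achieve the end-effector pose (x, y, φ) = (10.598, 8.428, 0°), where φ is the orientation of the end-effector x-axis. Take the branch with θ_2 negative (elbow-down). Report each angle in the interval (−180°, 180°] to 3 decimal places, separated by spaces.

60.002 -30.011 -29.992

wrist centre = target − a_3·(cos φ, sin φ) = (6.5980, 8.4280)
cos θ_2 = (114.5648−8²−3²)/(2·8·3) = 0.8659; θ_2 = -30.0106° (elbow-down)
β = atan2(8.4280,6.5980) = 51.9438°; ψ = atan2(-1.5005,10.5978) = -8.0586°
θ_1 = β − ψ = 60.0024°
θ_3 = φ − θ_1 − θ_2 = -29.9918° (wrapped to (-180°,180°])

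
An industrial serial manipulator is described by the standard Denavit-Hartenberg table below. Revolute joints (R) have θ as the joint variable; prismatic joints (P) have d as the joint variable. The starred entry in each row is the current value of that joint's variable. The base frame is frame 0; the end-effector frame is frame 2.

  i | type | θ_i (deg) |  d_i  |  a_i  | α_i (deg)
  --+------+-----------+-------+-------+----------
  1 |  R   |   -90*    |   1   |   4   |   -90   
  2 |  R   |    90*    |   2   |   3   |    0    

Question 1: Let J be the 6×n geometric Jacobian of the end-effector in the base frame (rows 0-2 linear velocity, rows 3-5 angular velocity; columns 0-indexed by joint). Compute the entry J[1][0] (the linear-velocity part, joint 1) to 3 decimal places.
2.000

axis z_0 = ẑ; lever o_n−o_0 = (2.0000,-4.0000,-2.0000)
cross product → J_v[:, 0] = (4.0000,2.0000,-0.0000)
J_ω[:, 0] = z_0
entry J[1][0] = 2.0000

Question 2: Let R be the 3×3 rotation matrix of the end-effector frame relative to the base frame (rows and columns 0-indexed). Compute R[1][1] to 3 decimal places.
1.000

End-effector y-axis (col 1 of R) = (-0.0000,1.0000,-0.0000)
R[1][1] = 1.0000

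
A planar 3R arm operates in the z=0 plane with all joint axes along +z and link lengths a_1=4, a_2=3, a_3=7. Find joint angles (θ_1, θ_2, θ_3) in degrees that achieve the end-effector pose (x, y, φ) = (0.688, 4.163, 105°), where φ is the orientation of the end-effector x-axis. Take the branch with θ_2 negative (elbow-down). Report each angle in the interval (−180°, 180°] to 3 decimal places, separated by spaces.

wrist centre = target − a_3·(cos φ, sin φ) = (2.4997, -2.5985)
cos θ_2 = (13.0008−4²−3²)/(2·4·3) = -0.5000; θ_2 = -119.9979° (elbow-down)
β = atan2(-2.5985,2.4997) = -46.1096°; ψ = atan2(-2.5981,2.5001) = -46.1016°
θ_1 = β − ψ = -0.0080°
θ_3 = φ − θ_1 − θ_2 = -134.9941° (wrapped to (-180°,180°])

-0.008 -119.998 -134.994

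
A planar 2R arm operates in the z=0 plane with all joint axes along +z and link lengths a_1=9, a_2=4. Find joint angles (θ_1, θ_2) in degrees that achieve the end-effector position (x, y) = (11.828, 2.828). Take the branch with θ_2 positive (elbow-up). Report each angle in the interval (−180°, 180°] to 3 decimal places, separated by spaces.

cos θ_2 = (147.8992−9²−4²)/(2·9·4) = 0.7069; θ_2 = 45.0141° (elbow-up)
β = atan2(2.8280,11.8280) = 13.4466°; ψ = atan2(2.8291,11.8277) = 13.4521°
θ_1 = β − ψ = -0.0054°

-0.005 45.014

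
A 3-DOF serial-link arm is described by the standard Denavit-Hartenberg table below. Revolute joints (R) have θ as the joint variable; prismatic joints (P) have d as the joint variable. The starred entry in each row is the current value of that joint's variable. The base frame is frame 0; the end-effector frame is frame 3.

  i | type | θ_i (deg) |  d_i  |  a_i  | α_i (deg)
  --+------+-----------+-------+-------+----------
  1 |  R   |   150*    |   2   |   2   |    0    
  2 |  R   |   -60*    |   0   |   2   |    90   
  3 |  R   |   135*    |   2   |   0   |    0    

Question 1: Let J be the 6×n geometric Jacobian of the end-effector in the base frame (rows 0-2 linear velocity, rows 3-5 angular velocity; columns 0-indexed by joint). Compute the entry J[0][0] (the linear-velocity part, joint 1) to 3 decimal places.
axis z_0 = ẑ; lever o_n−o_0 = (0.2679,3.0000,2.0000)
cross product → J_v[:, 0] = (-3.0000,0.2679,0.0000)
J_ω[:, 0] = z_0
entry J[0][0] = -3.0000

-3.000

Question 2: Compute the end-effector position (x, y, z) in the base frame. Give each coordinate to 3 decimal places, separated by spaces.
after link 1: o_1 = (-1.7321, 1.0000, 2.0000)
after link 2: o_2 = (-1.7321, 3.0000, 2.0000)
after link 3: o_3 = (0.2679, 3.0000, 2.0000)

0.268 3.000 2.000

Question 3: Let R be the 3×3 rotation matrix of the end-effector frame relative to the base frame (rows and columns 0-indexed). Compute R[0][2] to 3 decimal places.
End-effector z-axis (col 2 of R) = (1.0000,0.0000,0.0000)
R[0][2] = 1.0000

1.000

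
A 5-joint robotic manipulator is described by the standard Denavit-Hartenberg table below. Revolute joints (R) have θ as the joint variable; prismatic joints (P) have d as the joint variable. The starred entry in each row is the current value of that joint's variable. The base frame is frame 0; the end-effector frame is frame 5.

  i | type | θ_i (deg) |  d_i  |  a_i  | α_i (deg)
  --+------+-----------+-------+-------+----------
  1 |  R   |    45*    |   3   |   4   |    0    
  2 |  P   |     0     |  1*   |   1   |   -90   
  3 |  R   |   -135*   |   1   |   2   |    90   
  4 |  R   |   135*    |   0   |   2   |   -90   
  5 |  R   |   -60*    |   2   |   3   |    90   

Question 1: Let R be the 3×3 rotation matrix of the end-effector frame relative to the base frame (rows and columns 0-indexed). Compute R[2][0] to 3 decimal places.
-0.862

End-effector x-axis (col 0 of R) = (-0.5062,-0.0062,-0.8624)
R[2][0] = -0.8624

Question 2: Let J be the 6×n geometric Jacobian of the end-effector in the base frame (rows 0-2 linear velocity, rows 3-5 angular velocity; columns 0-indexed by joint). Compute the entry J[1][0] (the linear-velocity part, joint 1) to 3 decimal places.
1.724

axis z_0 = ẑ; lever o_n−o_0 = (1.7239,4.6381,0.8271)
cross product → J_v[:, 0] = (-4.6381,1.7239,0.0000)
J_ω[:, 0] = z_0
entry J[1][0] = 1.7239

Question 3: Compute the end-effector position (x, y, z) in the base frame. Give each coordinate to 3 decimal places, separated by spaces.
1.724 4.638 0.827

after link 1: o_1 = (2.8284, 2.8284, 3.0000)
after link 2: o_2 = (3.5355, 3.5355, 4.0000)
after link 3: o_3 = (1.8284, 3.2426, 5.4142)
after link 4: o_4 = (1.5355, 4.9497, 4.4142)
after link 5: o_5 = (1.7239, 4.6381, 0.8271)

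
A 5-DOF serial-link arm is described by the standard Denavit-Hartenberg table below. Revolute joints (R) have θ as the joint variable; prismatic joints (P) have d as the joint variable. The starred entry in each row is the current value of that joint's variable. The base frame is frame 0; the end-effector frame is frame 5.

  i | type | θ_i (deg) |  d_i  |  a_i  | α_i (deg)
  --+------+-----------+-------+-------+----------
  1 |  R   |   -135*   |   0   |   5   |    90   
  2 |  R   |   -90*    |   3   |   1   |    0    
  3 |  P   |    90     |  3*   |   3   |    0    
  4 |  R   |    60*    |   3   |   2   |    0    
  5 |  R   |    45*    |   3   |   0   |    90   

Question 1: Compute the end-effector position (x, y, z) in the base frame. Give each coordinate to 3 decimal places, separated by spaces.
after link 1: o_1 = (-3.5355, -3.5355, 0.0000)
after link 2: o_2 = (-5.6569, -1.4142, -1.0000)
after link 3: o_3 = (-9.8995, -1.4142, -1.0000)
after link 4: o_4 = (-12.7279, -0.0000, 0.7321)
after link 5: o_5 = (-14.8492, 2.1213, 0.7321)

-14.849 2.121 0.732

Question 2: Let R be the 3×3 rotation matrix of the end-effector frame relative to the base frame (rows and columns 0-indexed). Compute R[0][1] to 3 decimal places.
End-effector y-axis (col 1 of R) = (-0.7071,0.7071,0.0000)
R[0][1] = -0.7071

-0.707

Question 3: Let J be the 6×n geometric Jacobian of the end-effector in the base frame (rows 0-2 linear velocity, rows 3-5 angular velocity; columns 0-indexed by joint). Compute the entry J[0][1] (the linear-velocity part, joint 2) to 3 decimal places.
axis z_1 = (-0.7071,0.7071,0.0000); lever o_n−o_1 = (-11.3137,5.6569,0.7321)
cross product → J_v[:, 1] = (0.5176,0.5176,4.0000)
J_ω[:, 1] = z_1
entry J[0][1] = 0.5176

0.518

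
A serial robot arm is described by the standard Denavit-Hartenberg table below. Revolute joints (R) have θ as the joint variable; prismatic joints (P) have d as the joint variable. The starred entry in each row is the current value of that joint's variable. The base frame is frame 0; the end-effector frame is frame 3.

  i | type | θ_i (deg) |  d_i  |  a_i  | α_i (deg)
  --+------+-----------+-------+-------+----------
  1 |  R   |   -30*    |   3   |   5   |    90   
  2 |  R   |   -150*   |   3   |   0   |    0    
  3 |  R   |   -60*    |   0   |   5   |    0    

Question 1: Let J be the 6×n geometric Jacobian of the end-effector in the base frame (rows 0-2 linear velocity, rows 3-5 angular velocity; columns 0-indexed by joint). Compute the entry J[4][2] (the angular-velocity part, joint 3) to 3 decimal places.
-0.866

axis z_2 = (-0.5000,-0.8660,0.0000); lever o_n−o_2 = (-3.7500,2.1651,2.5000)
cross product → J_v[:, 2] = (-2.1651,1.2500,-4.3301)
J_ω[:, 2] = z_2
entry J[4][2] = -0.8660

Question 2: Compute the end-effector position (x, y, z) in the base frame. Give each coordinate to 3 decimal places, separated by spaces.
after link 1: o_1 = (4.3301, -2.5000, 3.0000)
after link 2: o_2 = (2.8301, -5.0981, 3.0000)
after link 3: o_3 = (-0.9199, -2.9330, 5.5000)

-0.920 -2.933 5.500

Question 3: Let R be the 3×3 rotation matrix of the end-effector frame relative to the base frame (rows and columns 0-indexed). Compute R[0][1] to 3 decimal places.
End-effector y-axis (col 1 of R) = (-0.4330,0.2500,-0.8660)
R[0][1] = -0.4330

-0.433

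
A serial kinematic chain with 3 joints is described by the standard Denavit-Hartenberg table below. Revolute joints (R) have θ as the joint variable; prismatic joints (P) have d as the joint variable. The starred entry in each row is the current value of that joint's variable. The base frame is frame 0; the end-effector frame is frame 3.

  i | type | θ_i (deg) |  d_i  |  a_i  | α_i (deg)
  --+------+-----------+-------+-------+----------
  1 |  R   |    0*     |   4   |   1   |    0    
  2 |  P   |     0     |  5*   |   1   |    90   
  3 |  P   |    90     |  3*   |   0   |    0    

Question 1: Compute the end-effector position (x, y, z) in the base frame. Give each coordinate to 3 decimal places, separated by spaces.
after link 1: o_1 = (1.0000, 0.0000, 4.0000)
after link 2: o_2 = (2.0000, 0.0000, 9.0000)
after link 3: o_3 = (2.0000, -3.0000, 9.0000)

2.000 -3.000 9.000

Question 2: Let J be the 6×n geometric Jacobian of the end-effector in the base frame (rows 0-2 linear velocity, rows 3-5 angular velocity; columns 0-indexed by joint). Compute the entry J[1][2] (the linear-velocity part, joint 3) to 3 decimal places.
-1.000

prismatic axis z_2 = (0.0000,-1.0000,0.0000)
J_v[:, 2] = z_2; J_ω[:, 2] = (0,0,0)
entry J[1][2] = -1.0000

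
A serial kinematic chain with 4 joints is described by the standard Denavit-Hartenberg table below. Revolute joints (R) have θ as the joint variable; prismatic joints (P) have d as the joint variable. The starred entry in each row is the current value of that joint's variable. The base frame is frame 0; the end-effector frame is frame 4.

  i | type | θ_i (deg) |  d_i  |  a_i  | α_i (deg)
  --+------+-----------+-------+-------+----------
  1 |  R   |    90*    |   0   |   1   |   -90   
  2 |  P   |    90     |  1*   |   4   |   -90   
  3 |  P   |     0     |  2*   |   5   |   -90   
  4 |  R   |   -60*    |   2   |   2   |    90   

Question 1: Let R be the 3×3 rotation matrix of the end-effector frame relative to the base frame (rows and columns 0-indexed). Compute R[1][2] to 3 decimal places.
-0.500

End-effector z-axis (col 2 of R) = (0.0000,-0.5000,0.8660)
R[1][2] = -0.5000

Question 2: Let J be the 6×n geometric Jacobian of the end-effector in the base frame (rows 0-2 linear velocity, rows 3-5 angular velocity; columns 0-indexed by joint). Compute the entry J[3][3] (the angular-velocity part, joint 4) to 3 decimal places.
axis z_3 = (1.0000,-0.0000,-0.0000); lever o_n−o_3 = (2.0000,-1.7321,-1.0000)
cross product → J_v[:, 3] = (0.0000,1.0000,-1.7321)
J_ω[:, 3] = z_3
entry J[3][3] = 1.0000

1.000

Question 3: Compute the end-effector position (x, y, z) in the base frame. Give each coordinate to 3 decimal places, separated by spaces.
after link 1: o_1 = (0.0000, 1.0000, 0.0000)
after link 2: o_2 = (-1.0000, 1.0000, -4.0000)
after link 3: o_3 = (-1.0000, -1.0000, -9.0000)
after link 4: o_4 = (1.0000, -2.7321, -10.0000)

1.000 -2.732 -10.000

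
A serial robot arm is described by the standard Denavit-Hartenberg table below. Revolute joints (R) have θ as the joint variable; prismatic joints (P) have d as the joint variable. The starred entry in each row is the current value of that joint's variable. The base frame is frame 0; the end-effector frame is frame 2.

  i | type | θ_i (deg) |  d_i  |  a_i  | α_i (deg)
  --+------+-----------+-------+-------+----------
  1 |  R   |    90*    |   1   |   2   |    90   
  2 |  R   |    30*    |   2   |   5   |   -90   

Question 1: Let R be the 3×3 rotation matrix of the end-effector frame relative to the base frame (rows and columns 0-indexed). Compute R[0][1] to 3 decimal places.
End-effector y-axis (col 1 of R) = (-1.0000,0.0000,-0.0000)
R[0][1] = -1.0000

-1.000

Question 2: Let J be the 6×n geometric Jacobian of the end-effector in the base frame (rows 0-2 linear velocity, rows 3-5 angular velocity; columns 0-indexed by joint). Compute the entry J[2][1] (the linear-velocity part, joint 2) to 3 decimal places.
axis z_1 = (1.0000,-0.0000,0.0000); lever o_n−o_1 = (2.0000,4.3301,2.5000)
cross product → J_v[:, 1] = (-0.0000,-2.5000,4.3301)
J_ω[:, 1] = z_1
entry J[2][1] = 4.3301

4.330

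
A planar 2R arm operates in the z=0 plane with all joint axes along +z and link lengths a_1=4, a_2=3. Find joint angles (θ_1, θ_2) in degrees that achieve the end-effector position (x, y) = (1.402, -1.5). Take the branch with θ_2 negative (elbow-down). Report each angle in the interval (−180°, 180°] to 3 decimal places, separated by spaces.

0.002 -149.999

cos θ_2 = (4.2156−4²−3²)/(2·4·3) = -0.8660; θ_2 = -149.9990° (elbow-down)
β = atan2(-1.5000,1.4020) = -46.9341°; ψ = atan2(-1.5000,1.4020) = -46.9360°
θ_1 = β − ψ = 0.0019°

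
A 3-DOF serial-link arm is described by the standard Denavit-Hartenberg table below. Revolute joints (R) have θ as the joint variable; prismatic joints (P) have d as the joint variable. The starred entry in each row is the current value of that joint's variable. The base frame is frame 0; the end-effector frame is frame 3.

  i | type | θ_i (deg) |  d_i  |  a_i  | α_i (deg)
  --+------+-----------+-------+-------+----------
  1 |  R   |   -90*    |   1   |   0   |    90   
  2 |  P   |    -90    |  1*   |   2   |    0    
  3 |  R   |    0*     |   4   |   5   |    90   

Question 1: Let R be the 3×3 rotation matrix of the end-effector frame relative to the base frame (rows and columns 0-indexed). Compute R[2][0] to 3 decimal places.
End-effector x-axis (col 0 of R) = (-0.0000,-0.0000,-1.0000)
R[2][0] = -1.0000

-1.000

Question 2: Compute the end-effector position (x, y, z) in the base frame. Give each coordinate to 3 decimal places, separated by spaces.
-5.000 -0.000 -6.000

after link 1: o_1 = (0.0000, 0.0000, 1.0000)
after link 2: o_2 = (-1.0000, -0.0000, -1.0000)
after link 3: o_3 = (-5.0000, -0.0000, -6.0000)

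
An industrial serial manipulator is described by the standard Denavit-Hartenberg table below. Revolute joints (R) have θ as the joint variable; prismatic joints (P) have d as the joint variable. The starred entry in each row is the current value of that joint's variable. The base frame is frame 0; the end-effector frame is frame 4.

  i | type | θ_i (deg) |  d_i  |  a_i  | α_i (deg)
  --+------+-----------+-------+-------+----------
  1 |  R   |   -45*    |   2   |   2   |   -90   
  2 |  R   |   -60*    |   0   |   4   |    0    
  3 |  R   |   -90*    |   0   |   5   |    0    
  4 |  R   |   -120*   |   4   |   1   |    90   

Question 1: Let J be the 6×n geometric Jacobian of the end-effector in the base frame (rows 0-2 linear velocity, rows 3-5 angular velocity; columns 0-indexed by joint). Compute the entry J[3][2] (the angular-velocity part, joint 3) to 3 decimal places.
axis z_2 = (0.7071,0.7071,0.0000); lever o_n−o_2 = (-0.2334,5.8903,1.5000)
cross product → J_v[:, 2] = (1.0607,-1.0607,4.3301)
J_ω[:, 2] = z_2
entry J[3][2] = 0.7071

0.707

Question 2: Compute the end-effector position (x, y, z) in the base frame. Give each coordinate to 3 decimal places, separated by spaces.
after link 1: o_1 = (1.4142, -1.4142, 2.0000)
after link 2: o_2 = (2.8284, -2.8284, 5.4641)
after link 3: o_3 = (-0.2334, 0.2334, 7.9641)
after link 4: o_4 = (2.5950, 3.0619, 6.9641)

2.595 3.062 6.964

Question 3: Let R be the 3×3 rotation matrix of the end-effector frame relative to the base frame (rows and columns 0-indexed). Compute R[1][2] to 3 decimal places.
End-effector z-axis (col 2 of R) = (0.7071,-0.7071,-0.0000)
R[1][2] = -0.7071

-0.707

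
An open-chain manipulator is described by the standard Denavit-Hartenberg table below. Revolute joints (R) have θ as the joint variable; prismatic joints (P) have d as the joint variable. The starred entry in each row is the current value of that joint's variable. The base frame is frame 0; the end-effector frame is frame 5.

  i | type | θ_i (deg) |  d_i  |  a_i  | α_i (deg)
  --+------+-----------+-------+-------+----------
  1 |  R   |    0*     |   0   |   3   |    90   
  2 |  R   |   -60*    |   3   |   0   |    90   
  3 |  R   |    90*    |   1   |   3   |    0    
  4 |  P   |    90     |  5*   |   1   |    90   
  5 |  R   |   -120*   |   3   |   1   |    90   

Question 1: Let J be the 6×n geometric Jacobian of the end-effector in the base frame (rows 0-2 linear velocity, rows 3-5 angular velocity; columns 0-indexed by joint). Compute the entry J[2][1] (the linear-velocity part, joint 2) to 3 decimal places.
axis z_1 = (0.0000,-1.0000,0.0000); lever o_n−o_1 = (-4.6962,-9.0000,-2.1340)
cross product → J_v[:, 1] = (2.1340,-0.0000,-4.6962)
J_ω[:, 1] = z_1
entry J[2][1] = -4.6962

-4.696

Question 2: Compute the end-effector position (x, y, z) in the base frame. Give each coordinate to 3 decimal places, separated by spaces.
-1.696 -9.000 -2.134

after link 1: o_1 = (3.0000, 0.0000, 0.0000)
after link 2: o_2 = (3.0000, -3.0000, 0.0000)
after link 3: o_3 = (2.1340, -6.0000, -0.5000)
after link 4: o_4 = (-2.6962, -6.0000, -2.1340)
after link 5: o_5 = (-1.6962, -9.0000, -2.1340)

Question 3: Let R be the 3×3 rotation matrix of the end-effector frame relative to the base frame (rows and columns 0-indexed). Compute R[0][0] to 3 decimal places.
1.000

End-effector x-axis (col 0 of R) = (1.0000,0.0000,0.0000)
R[0][0] = 1.0000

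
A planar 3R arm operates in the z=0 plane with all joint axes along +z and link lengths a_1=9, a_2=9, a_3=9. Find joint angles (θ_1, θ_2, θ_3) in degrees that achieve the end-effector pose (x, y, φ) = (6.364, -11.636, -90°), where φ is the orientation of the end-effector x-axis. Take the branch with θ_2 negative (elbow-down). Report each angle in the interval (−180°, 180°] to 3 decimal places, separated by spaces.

45.000 -135.000 -0.000

wrist centre = target − a_3·(cos φ, sin φ) = (6.3640, -2.6360)
cos θ_2 = (47.4490−9²−9²)/(2·9·9) = -0.7071; θ_2 = -134.9999° (elbow-down)
β = atan2(-2.6360,6.3640) = -22.4996°; ψ = atan2(-6.3640,2.6361) = -67.4999°
θ_1 = β − ψ = 45.0004°
θ_3 = φ − θ_1 − θ_2 = -0.0005° (wrapped to (-180°,180°])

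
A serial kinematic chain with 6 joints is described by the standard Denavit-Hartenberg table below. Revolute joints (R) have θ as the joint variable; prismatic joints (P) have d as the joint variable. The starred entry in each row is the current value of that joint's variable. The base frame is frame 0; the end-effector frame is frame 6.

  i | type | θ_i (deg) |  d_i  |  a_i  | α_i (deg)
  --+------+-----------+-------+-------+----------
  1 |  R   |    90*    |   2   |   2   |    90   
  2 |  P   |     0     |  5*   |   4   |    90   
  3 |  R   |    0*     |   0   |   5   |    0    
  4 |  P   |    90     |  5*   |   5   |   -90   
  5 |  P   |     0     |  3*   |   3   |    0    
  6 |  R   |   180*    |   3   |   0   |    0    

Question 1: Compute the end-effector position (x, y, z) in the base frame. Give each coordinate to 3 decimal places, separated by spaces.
13.000 5.000 -3.000

after link 1: o_1 = (0.0000, 2.0000, 2.0000)
after link 2: o_2 = (5.0000, 6.0000, 2.0000)
after link 3: o_3 = (5.0000, 11.0000, 2.0000)
after link 4: o_4 = (10.0000, 11.0000, -3.0000)
after link 5: o_5 = (13.0000, 8.0000, -3.0000)
after link 6: o_6 = (13.0000, 5.0000, -3.0000)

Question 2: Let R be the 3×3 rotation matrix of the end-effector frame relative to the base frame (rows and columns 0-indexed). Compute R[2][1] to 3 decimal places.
End-effector y-axis (col 1 of R) = (0.0000,0.0000,-1.0000)
R[2][1] = -1.0000

-1.000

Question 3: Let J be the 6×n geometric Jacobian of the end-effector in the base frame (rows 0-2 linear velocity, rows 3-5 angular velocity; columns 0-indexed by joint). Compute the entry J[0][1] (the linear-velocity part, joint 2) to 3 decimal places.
1.000

prismatic axis z_1 = (1.0000,-0.0000,0.0000)
J_v[:, 1] = z_1; J_ω[:, 1] = (0,0,0)
entry J[0][1] = 1.0000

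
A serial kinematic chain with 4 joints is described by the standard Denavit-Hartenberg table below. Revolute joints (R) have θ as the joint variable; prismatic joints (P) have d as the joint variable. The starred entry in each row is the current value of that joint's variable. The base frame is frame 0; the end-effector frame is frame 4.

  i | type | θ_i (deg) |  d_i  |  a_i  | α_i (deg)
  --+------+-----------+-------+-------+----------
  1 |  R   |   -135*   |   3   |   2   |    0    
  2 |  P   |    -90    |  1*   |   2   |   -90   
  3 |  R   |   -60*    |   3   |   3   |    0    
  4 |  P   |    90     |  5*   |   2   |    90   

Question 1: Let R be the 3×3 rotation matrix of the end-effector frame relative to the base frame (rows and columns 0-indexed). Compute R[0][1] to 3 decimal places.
-0.707

End-effector y-axis (col 1 of R) = (-0.7071,-0.7071,0.0000)
R[0][1] = -0.7071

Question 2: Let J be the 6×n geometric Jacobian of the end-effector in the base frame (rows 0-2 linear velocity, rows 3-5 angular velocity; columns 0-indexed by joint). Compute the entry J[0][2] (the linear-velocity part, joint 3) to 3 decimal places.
axis z_2 = (-0.7071,-0.7071,0.0000); lever o_n−o_2 = (-7.9423,-3.3714,1.5981)
cross product → J_v[:, 2] = (-1.1300,1.1300,-3.2321)
J_ω[:, 2] = z_2
entry J[0][2] = -1.1300

-1.130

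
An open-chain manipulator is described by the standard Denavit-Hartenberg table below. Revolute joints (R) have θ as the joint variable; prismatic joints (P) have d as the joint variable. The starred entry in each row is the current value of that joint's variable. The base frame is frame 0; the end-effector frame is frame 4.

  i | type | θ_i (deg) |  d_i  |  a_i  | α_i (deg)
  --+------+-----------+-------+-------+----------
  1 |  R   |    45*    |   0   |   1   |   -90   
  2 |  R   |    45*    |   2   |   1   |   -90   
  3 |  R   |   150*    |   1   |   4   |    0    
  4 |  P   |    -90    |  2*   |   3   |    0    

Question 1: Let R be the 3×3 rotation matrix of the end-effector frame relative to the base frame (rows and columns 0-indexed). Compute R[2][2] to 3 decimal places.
-0.707

End-effector z-axis (col 2 of R) = (-0.5000,-0.5000,-0.7071)
R[2][2] = -0.7071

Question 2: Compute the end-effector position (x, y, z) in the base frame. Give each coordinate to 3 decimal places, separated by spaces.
0.562 -3.112 -1.440

after link 1: o_1 = (0.7071, 0.7071, 0.0000)
after link 2: o_2 = (-0.2071, 2.6213, -0.7071)
after link 3: o_3 = (-1.0249, -1.0249, 1.0353)
after link 4: o_4 = (0.5622, -3.1121, -1.4396)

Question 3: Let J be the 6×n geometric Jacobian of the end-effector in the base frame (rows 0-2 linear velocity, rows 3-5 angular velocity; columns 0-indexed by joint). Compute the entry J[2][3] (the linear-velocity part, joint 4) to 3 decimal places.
prismatic axis z_3 = (-0.5000,-0.5000,-0.7071)
J_v[:, 3] = z_3; J_ω[:, 3] = (0,0,0)
entry J[2][3] = -0.7071

-0.707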